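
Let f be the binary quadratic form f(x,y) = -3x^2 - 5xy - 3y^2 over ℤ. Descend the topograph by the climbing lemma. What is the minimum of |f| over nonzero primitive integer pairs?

translate: b→-1 (≡5 mod 6), so (3,5,3)→(3,-1,1)
flip: (3,-1,1)→(1,1,3)
reduced (well bottom): (1,1,3) with a≤c, −a<b≤a
well minimum |f| = |-1| = 1 (negative-definite)

1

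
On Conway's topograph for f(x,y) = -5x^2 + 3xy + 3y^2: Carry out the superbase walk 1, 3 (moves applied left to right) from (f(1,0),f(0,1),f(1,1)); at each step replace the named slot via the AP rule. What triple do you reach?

start (-5,3,1) = (f(1,0),f(0,1),f(1,1))
replace slot 1: 2·(3+1) − (-5) = 13 → (13,3,1)
replace slot 3: 2·(13+3) − 1 = 31 → (13,3,31)

13,3,31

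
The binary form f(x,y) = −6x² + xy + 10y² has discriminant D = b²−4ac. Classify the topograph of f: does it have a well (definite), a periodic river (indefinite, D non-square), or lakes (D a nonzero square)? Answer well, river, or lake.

D = b²−4ac = 1² − 4·(-6)·10 = 241
D > 0 non-square ⇒ indefinite ⇒ periodic river

river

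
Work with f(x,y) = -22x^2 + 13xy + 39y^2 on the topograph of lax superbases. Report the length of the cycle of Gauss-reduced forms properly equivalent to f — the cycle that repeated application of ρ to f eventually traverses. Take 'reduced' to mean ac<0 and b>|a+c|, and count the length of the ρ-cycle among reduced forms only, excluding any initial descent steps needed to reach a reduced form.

D = 3601, ⌊√D⌋ = 60
descent: ρ → (39,-13,-22)
descent: ρ → (-22,57,4)  [lands on river]
river: ρ → (4,55,-36)
river: ρ → (-36,17,23)
river: ρ → (23,29,-30)
river: ρ → (-30,31,22)
river: ρ → (22,57,-4)
river: ρ → (-4,55,36)
river: ρ → (36,17,-23)
river: ρ → (-23,29,30)
river: ρ → (30,31,-22)
ρ-cycle length = 10 (tail of 2 descent steps not counted)

10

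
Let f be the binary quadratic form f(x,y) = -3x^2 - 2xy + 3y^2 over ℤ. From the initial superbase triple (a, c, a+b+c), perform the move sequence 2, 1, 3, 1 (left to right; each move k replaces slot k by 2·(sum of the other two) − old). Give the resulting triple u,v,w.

start (-3,3,-2) = (f(1,0),f(0,1),f(1,1))
replace slot 2: 2·((-3)+(-2)) − 3 = -13 → (-3,-13,-2)
replace slot 1: 2·((-13)+(-2)) − (-3) = -27 → (-27,-13,-2)
replace slot 3: 2·((-27)+(-13)) − (-2) = -78 → (-27,-13,-78)
replace slot 1: 2·((-13)+(-78)) − (-27) = -155 → (-155,-13,-78)

-155,-13,-78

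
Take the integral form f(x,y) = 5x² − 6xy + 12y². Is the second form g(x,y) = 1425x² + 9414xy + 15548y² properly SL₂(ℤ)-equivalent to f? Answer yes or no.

D₁ = -204, D₂ = -204
f: translate: b→4 (≡-6 mod 10), so (5,-6,12)→(5,4,11)
f: reduced (well bottom): (5,4,11) with a≤c, −a<b≤a
g: translate: b→864 (≡9414 mod 2850), so (1425,9414,15548)→(1425,864,131)
g: flip: (1425,864,131)→(131,-864,1425)
g: translate: b→-78 (≡-864 mod 262), so (131,-864,1425)→(131,-78,12)
g: flip: (131,-78,12)→(12,78,131)
g: translate: b→6 (≡78 mod 24), so (12,78,131)→(12,6,5)
g: flip: (12,6,5)→(5,-6,12)
g: translate: b→4 (≡-6 mod 10), so (5,-6,12)→(5,4,11)
g: reduced (well bottom): (5,4,11) with a≤c, −a<b≤a
reduced forms (5, 4, 11) vs (5, 4, 11) ⇒ equivalent

yes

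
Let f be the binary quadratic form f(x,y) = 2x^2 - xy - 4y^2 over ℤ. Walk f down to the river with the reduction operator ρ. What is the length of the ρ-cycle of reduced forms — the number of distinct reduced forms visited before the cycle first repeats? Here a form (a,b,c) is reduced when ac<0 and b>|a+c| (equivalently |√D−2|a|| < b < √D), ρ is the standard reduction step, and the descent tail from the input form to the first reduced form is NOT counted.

D = 33, ⌊√D⌋ = 5
descent: ρ → (-4,1,2)
descent: ρ → (2,3,-3)  [lands on river]
river: ρ → (-3,3,2)
river: ρ → (2,5,-1)
river: ρ → (-1,5,2)
ρ-cycle length = 4 (tail of 2 descent steps not counted)

4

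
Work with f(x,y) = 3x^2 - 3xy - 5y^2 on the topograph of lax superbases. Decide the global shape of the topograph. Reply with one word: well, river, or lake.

D = b²−4ac = (-3)² − 4·3·(-5) = 69
D > 0 non-square ⇒ indefinite ⇒ periodic river

river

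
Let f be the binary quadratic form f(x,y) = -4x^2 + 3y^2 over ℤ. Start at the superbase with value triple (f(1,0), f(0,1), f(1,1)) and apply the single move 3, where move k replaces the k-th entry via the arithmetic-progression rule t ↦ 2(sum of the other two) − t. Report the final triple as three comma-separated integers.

start (-4,3,-1) = (f(1,0),f(0,1),f(1,1))
replace slot 3: 2·((-4)+3) − (-1) = -1 → (-4,3,-1)

-4,3,-1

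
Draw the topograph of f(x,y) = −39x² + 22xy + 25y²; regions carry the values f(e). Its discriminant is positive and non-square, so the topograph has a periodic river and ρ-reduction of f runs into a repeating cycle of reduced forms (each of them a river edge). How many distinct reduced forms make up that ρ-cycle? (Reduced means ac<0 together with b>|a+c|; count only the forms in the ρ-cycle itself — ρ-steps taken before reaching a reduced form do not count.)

D = 4384, ⌊√D⌋ = 66
river: ρ → (25,28,-36)
river: ρ → (-36,44,17)
river: ρ → (17,58,-15)
river: ρ → (-15,62,9)
river: ρ → (9,64,-8)
river: ρ → (-8,64,9)
river: ρ → (9,62,-15)
river: ρ → (-15,58,17)
river: ρ → (17,44,-36)
river: ρ → (-36,28,25)
river: ρ → (25,22,-39)
river: ρ → (-39,56,8)
river: ρ → (8,56,-39)
river: ρ → (-39,22,25)
ρ-cycle length = 14 (tail of 0 descent steps not counted)

14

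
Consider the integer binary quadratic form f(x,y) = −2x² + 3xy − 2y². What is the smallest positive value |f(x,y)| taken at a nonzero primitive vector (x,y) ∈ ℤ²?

translate: b→1 (≡-3 mod 4), so (2,-3,2)→(2,1,1)
flip: (2,1,1)→(1,-1,2)
translate: b→1 (≡-1 mod 2), so (1,-1,2)→(1,1,2)
reduced (well bottom): (1,1,2) with a≤c, −a<b≤a
well minimum |f| = |-1| = 1 (negative-definite)

1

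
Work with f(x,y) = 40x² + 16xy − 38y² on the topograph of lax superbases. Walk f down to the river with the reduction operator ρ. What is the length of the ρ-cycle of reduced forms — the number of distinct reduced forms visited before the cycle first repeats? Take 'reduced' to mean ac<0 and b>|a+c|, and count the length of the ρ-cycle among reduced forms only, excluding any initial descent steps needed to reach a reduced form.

D = 6336, ⌊√D⌋ = 79
river: ρ → (-38,60,18)
river: ρ → (18,48,-56)
river: ρ → (-56,64,10)
river: ρ → (10,76,-14)
river: ρ → (-14,64,40)
river: ρ → (40,16,-38)
ρ-cycle length = 6 (tail of 0 descent steps not counted)

6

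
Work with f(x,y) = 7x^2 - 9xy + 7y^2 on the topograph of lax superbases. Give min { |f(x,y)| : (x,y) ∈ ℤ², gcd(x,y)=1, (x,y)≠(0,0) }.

translate: b→5 (≡-9 mod 14), so (7,-9,7)→(7,5,5)
flip: (7,5,5)→(5,-5,7)
translate: b→5 (≡-5 mod 10), so (5,-5,7)→(5,5,7)
reduced (well bottom): (5,5,7) with a≤c, −a<b≤a
well minimum = a = 5

5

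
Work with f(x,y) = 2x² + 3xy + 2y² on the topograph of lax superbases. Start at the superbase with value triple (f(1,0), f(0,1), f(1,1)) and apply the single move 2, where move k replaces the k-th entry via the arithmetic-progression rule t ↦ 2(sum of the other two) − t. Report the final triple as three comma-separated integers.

start (2,2,7) = (f(1,0),f(0,1),f(1,1))
replace slot 2: 2·(2+7) − 2 = 16 → (2,16,7)

2,16,7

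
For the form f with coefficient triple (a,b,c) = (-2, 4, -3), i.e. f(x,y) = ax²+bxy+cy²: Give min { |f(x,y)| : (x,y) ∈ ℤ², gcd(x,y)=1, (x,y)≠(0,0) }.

translate: b→0 (≡-4 mod 4), so (2,-4,3)→(2,0,1)
flip: (2,0,1)→(1,0,2)
reduced (well bottom): (1,0,2) with a≤c, −a<b≤a
well minimum |f| = |-1| = 1 (negative-definite)

1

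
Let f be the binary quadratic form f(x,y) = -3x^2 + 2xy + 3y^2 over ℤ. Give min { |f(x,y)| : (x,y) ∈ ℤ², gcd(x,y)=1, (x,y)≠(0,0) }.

river: ρ → (3,4,-2)
river: ρ → (-2,4,3)
river: ρ → (3,2,-3)
river: ρ → (-3,4,2)
river: ρ → (2,4,-3)
river: ρ → (-3,2,3)
closes: descent 0, river 6
min |a| on river = 2

2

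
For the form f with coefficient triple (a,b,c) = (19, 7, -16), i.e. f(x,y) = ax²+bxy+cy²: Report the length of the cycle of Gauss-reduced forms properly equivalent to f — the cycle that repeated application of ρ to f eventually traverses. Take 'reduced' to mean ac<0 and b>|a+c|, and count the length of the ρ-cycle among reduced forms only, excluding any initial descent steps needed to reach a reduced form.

D = 1265, ⌊√D⌋ = 35
river: ρ → (-16,25,10)
river: ρ → (10,35,-1)
river: ρ → (-1,35,10)
river: ρ → (10,25,-16)
river: ρ → (-16,7,19)
river: ρ → (19,31,-4)
river: ρ → (-4,33,11)
river: ρ → (11,33,-4)
river: ρ → (-4,31,19)
river: ρ → (19,7,-16)
ρ-cycle length = 10 (tail of 0 descent steps not counted)

10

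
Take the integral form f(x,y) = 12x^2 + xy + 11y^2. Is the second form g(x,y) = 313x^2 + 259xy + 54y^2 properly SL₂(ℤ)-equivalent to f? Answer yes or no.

D₁ = -527, D₂ = -527
f: flip: (12,1,11)→(11,-1,12)
f: reduced (well bottom): (11,-1,12) with a≤c, −a<b≤a
g: flip: (313,259,54)→(54,-259,313)
g: translate: b→-43 (≡-259 mod 108), so (54,-259,313)→(54,-43,11)
g: flip: (54,-43,11)→(11,43,54)
g: translate: b→-1 (≡43 mod 22), so (11,43,54)→(11,-1,12)
g: reduced (well bottom): (11,-1,12) with a≤c, −a<b≤a
reduced forms (11, -1, 12) vs (11, -1, 12) ⇒ equivalent

yes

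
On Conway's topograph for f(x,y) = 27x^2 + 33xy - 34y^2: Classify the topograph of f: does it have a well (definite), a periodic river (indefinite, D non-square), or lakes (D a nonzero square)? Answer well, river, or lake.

D = b²−4ac = 33² − 4·27·(-34) = 4761
D = 69² is a perfect square ⇒ form factors over ℤ ⇒ lakes

lake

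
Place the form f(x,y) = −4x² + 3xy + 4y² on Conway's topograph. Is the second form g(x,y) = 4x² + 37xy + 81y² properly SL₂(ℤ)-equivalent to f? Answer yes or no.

D₁ = 73, D₂ = 73
river cycle of f (length 18): (4, 5, -3), (-3, 7, 2), (2, 5, -6), (-6, 7, 1), (1, 7, -6), (-6, 5, 2), (2, 7, -3), (-3, 5, 4), (4, 3, -4), (-4, 5, 3), … (8 more)
river cycle of g (length 18): (4, 5, -3), (-3, 7, 2), (2, 5, -6), (-6, 7, 1), (1, 7, -6), (-6, 5, 2), (2, 7, -3), (-3, 5, 4), (4, 3, -4), (-4, 5, 3), … (8 more)
cycles coincide ⇒ equivalent

yes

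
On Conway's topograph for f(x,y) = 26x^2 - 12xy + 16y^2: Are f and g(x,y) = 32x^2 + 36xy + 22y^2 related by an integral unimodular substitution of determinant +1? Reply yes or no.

D₁ = -1520, D₂ = -1520
f: flip: (26,-12,16)→(16,12,26)
f: reduced (well bottom): (16,12,26) with a≤c, −a<b≤a
g: translate: b→-28 (≡36 mod 64), so (32,36,22)→(32,-28,18)
g: flip: (32,-28,18)→(18,28,32)
g: translate: b→-8 (≡28 mod 36), so (18,28,32)→(18,-8,22)
g: reduced (well bottom): (18,-8,22) with a≤c, −a<b≤a
reduced forms (16, 12, 26) vs (18, -8, 22) ⇒ inequivalent

no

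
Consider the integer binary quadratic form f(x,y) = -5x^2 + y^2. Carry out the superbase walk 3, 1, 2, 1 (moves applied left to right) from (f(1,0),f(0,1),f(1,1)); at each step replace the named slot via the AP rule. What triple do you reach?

start (-5,1,-4) = (f(1,0),f(0,1),f(1,1))
replace slot 3: 2·((-5)+1) − (-4) = -4 → (-5,1,-4)
replace slot 1: 2·(1+(-4)) − (-5) = -1 → (-1,1,-4)
replace slot 2: 2·((-1)+(-4)) − 1 = -11 → (-1,-11,-4)
replace slot 1: 2·((-11)+(-4)) − (-1) = -29 → (-29,-11,-4)

-29,-11,-4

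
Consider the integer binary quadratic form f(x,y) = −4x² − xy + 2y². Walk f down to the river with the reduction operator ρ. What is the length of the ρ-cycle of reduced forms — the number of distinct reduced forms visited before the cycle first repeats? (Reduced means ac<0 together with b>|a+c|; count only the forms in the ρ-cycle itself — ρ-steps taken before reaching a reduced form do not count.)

D = 33, ⌊√D⌋ = 5
descent: ρ → (2,5,-1)  [lands on river]
river: ρ → (-1,5,2)
river: ρ → (2,3,-3)
river: ρ → (-3,3,2)
ρ-cycle length = 4 (tail of 1 descent step not counted)

4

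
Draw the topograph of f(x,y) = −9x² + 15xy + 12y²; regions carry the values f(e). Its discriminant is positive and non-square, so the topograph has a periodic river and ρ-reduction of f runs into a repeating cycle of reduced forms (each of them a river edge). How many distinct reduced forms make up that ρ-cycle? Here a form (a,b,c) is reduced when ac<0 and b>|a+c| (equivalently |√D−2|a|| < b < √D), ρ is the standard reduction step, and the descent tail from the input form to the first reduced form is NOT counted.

D = 657, ⌊√D⌋ = 25
river: ρ → (12,9,-12)
river: ρ → (-12,15,9)
river: ρ → (9,21,-6)
river: ρ → (-6,15,18)
river: ρ → (18,21,-3)
river: ρ → (-3,21,18)
river: ρ → (18,15,-6)
river: ρ → (-6,21,9)
river: ρ → (9,15,-12)
river: ρ → (-12,9,12)
river: ρ → (12,15,-9)
river: ρ → (-9,21,6)
river: ρ → (6,15,-18)
river: ρ → (-18,21,3)
river: ρ → (3,21,-18)
river: ρ → (-18,15,6)
river: ρ → (6,21,-9)
river: ρ → (-9,15,12)
ρ-cycle length = 18 (tail of 0 descent steps not counted)

18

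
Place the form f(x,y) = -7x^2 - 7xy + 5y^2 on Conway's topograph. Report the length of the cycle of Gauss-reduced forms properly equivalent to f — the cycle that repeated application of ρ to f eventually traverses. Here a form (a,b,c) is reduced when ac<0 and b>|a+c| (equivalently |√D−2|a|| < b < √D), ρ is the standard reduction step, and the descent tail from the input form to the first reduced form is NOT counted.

D = 189, ⌊√D⌋ = 13
descent: ρ → (5,7,-7)  [lands on river]
river: ρ → (-7,7,5)
river: ρ → (5,13,-1)
river: ρ → (-1,13,5)
ρ-cycle length = 4 (tail of 1 descent step not counted)

4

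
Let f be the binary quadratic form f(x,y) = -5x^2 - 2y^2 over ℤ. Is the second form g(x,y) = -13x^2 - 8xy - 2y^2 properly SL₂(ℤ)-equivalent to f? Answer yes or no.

D₁ = -40, D₂ = -40
f is negative-definite; reduce −f:
−f: flip: (5,0,2)→(2,0,5)
−f: reduced (well bottom): (2,0,5) with a≤c, −a<b≤a
flip sign back: reduced form of f is (-2,0,-5)
g is negative-definite; reduce −g:
−g: flip: (13,8,2)→(2,-8,13)
−g: translate: b→0 (≡-8 mod 4), so (2,-8,13)→(2,0,5)
−g: reduced (well bottom): (2,0,5) with a≤c, −a<b≤a
flip sign back: reduced form of g is (-2,0,-5)
reduced forms (-2, 0, -5) vs (-2, 0, -5) ⇒ equivalent

yes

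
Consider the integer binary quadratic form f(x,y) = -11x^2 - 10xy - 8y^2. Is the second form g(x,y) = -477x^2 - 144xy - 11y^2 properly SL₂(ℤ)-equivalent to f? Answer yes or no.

D₁ = -252, D₂ = -252
f is negative-definite; reduce −f:
−f: flip: (11,10,8)→(8,-10,11)
−f: translate: b→6 (≡-10 mod 16), so (8,-10,11)→(8,6,9)
−f: reduced (well bottom): (8,6,9) with a≤c, −a<b≤a
flip sign back: reduced form of f is (-8,-6,-9)
g is negative-definite; reduce −g:
−g: flip: (477,144,11)→(11,-144,477)
−g: translate: b→10 (≡-144 mod 22), so (11,-144,477)→(11,10,8)
−g: flip: (11,10,8)→(8,-10,11)
−g: translate: b→6 (≡-10 mod 16), so (8,-10,11)→(8,6,9)
−g: reduced (well bottom): (8,6,9) with a≤c, −a<b≤a
flip sign back: reduced form of g is (-8,-6,-9)
reduced forms (-8, -6, -9) vs (-8, -6, -9) ⇒ equivalent

yes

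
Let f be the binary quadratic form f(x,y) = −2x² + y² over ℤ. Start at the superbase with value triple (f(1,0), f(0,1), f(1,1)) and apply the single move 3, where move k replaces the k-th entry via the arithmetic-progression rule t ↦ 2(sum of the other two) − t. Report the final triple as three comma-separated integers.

start (-2,1,-1) = (f(1,0),f(0,1),f(1,1))
replace slot 3: 2·((-2)+1) − (-1) = -1 → (-2,1,-1)

-2,1,-1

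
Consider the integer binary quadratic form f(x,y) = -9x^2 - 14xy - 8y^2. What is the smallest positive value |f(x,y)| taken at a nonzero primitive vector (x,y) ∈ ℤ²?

translate: b→-4 (≡14 mod 18), so (9,14,8)→(9,-4,3)
flip: (9,-4,3)→(3,4,9)
translate: b→-2 (≡4 mod 6), so (3,4,9)→(3,-2,8)
reduced (well bottom): (3,-2,8) with a≤c, −a<b≤a
well minimum |f| = |-3| = 3 (negative-definite)

3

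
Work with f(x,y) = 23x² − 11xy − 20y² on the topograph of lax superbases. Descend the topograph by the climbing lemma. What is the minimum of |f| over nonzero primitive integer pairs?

descent: ρ → (-20,11,23)  [lands on river]
river: ρ → (23,35,-8)
river: ρ → (-8,29,35)
river: ρ → (35,41,-2)
river: ρ → (-2,43,14)
river: ρ → (14,41,-5)
river: ρ → (-5,39,22)
river: ρ → (22,5,-22)
river: ρ → (-22,39,5)
river: ρ → (5,41,-14)
river: ρ → (-14,43,2)
river: ρ → (2,41,-35)
river: ρ → (-35,29,8)
river: ρ → (8,35,-23)
river: ρ → (-23,11,20)
river: ρ → (20,29,-14)
river: ρ → (-14,27,22)
river: ρ → (22,17,-19)
river: ρ → (-19,21,20)
river: ρ → (20,19,-20)
river: ρ → (-20,21,19)
river: ρ → (19,17,-22)
river: ρ → (-22,27,14)
river: ρ → (14,29,-20)
closes: descent 1, river 24
min |a| on river = 2

2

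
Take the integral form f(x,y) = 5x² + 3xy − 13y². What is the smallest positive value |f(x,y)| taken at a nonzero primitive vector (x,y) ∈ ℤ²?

descent: ρ → (-13,-3,5)
descent: ρ → (5,13,-5)  [lands on river]
river: ρ → (-5,7,11)
river: ρ → (11,15,-1)
river: ρ → (-1,15,11)
river: ρ → (11,7,-5)
river: ρ → (-5,13,5)
river: ρ → (5,7,-11)
river: ρ → (-11,15,1)
river: ρ → (1,15,-11)
river: ρ → (-11,7,5)
closes: descent 2, river 10
min |a| on river = 1

1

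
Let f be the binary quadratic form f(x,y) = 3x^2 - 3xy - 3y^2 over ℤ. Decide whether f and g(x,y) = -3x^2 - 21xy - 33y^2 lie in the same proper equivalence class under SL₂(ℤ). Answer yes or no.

D₁ = 45, D₂ = 45
river cycle of f (length 2): (-3, 3, 3), (3, 3, -3)
river cycle of g (length 2): (-3, 3, 3), (3, 3, -3)
cycles coincide ⇒ equivalent

yes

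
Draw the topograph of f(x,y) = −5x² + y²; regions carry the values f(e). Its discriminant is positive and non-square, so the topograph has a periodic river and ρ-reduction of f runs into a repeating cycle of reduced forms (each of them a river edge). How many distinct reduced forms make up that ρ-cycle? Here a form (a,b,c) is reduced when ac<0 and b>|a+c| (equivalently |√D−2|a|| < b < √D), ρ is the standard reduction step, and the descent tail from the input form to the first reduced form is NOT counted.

D = 20, ⌊√D⌋ = 4
descent: ρ → (1,4,-1)  [lands on river]
river: ρ → (-1,4,1)
ρ-cycle length = 2 (tail of 1 descent step not counted)

2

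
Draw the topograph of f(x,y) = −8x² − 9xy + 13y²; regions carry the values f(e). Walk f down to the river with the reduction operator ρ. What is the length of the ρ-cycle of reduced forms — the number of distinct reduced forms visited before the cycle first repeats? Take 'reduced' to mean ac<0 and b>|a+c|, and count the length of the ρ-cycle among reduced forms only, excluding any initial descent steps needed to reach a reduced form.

D = 497, ⌊√D⌋ = 22
descent: ρ → (13,9,-8)  [lands on river]
river: ρ → (-8,7,14)
river: ρ → (14,21,-1)
river: ρ → (-1,21,14)
river: ρ → (14,7,-8)
river: ρ → (-8,9,13)
river: ρ → (13,17,-4)
river: ρ → (-4,15,17)
river: ρ → (17,19,-2)
river: ρ → (-2,21,7)
river: ρ → (7,21,-2)
river: ρ → (-2,19,17)
river: ρ → (17,15,-4)
river: ρ → (-4,17,13)
ρ-cycle length = 14 (tail of 1 descent step not counted)

14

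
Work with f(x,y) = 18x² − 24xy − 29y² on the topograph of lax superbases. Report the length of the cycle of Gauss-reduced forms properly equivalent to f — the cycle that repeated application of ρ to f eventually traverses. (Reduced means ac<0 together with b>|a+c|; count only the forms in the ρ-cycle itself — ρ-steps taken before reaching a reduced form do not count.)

D = 2664, ⌊√D⌋ = 51
descent: ρ → (-29,24,18)  [lands on river]
river: ρ → (18,48,-5)
river: ρ → (-5,42,45)
river: ρ → (45,48,-2)
river: ρ → (-2,48,45)
river: ρ → (45,42,-5)
river: ρ → (-5,48,18)
river: ρ → (18,24,-29)
river: ρ → (-29,34,13)
river: ρ → (13,44,-14)
river: ρ → (-14,40,19)
river: ρ → (19,36,-18)
river: ρ → (-18,36,19)
river: ρ → (19,40,-14)
river: ρ → (-14,44,13)
river: ρ → (13,34,-29)
ρ-cycle length = 16 (tail of 1 descent step not counted)

16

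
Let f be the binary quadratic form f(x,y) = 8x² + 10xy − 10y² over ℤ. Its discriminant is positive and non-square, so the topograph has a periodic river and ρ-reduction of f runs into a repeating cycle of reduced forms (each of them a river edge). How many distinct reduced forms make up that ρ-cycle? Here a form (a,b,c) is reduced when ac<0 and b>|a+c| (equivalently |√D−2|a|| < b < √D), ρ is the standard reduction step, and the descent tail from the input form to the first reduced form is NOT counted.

D = 420, ⌊√D⌋ = 20
river: ρ → (-10,10,8)
river: ρ → (8,6,-12)
river: ρ → (-12,18,2)
river: ρ → (2,18,-12)
river: ρ → (-12,6,8)
river: ρ → (8,10,-10)
ρ-cycle length = 6 (tail of 0 descent steps not counted)

6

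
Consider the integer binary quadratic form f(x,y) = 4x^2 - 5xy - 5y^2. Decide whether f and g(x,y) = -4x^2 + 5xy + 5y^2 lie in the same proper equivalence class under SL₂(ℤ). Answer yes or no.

D₁ = 105, D₂ = 105
river cycle of f (length 6): (-5, 5, 4), (4, 3, -6), (-6, 9, 1), (1, 9, -6), (-6, 3, 4), (4, 5, -5)
river cycle of g (length 6): (5, 5, -4), (-4, 3, 6), (6, 9, -1), (-1, 9, 6), (6, 3, -4), (-4, 5, 5)
cycles differ ⇒ inequivalent

no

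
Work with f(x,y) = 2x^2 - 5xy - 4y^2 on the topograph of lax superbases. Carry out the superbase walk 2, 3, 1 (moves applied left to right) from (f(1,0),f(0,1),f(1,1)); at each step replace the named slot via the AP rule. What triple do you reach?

start (2,-4,-7) = (f(1,0),f(0,1),f(1,1))
replace slot 2: 2·(2+(-7)) − (-4) = -6 → (2,-6,-7)
replace slot 3: 2·(2+(-6)) − (-7) = -1 → (2,-6,-1)
replace slot 1: 2·((-6)+(-1)) − 2 = -16 → (-16,-6,-1)

-16,-6,-1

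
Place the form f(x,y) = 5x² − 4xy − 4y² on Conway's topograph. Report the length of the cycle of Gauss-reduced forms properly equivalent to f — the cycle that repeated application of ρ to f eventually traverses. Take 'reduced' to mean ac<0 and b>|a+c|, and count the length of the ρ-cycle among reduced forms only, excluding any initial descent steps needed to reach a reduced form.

D = 96, ⌊√D⌋ = 9
descent: ρ → (-4,4,5)  [lands on river]
river: ρ → (5,6,-3)
river: ρ → (-3,6,5)
river: ρ → (5,4,-4)
ρ-cycle length = 4 (tail of 1 descent step not counted)

4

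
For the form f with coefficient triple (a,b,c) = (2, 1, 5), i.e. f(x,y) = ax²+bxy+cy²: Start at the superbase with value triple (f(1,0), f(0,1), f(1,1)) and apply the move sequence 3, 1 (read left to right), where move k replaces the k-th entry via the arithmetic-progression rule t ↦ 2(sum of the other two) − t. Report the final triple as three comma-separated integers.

start (2,5,8) = (f(1,0),f(0,1),f(1,1))
replace slot 3: 2·(2+5) − 8 = 6 → (2,5,6)
replace slot 1: 2·(5+6) − 2 = 20 → (20,5,6)

20,5,6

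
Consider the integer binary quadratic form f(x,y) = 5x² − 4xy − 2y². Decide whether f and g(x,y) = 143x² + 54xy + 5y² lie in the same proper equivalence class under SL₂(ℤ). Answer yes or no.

D₁ = 56, D₂ = 56
river cycle of f (length 4): (-2, 4, 5), (5, 6, -1), (-1, 6, 5), (5, 4, -2)
river cycle of g (length 4): (5, 6, -1), (-1, 6, 5), (5, 4, -2), (-2, 4, 5)
cycles coincide ⇒ equivalent

yes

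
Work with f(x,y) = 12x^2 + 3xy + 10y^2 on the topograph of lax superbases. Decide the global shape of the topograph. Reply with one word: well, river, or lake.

D = b²−4ac = 3² − 4·12·10 = -471
D < 0 ⇒ definite ⇒ every region one sign ⇒ single well

well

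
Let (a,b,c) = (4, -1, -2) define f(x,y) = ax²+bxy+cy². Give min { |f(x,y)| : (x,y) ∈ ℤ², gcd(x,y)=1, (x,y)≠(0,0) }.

descent: ρ → (-2,5,1)  [lands on river]
river: ρ → (1,5,-2)
river: ρ → (-2,3,3)
river: ρ → (3,3,-2)
closes: descent 1, river 4
min |a| on river = 1

1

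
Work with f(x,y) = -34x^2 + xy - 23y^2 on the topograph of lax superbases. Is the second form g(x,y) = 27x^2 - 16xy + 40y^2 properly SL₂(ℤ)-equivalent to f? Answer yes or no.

D₁ = -3127, D₂ = -4064
discriminants differ ⇒ not SL₂(ℤ)-equivalent

no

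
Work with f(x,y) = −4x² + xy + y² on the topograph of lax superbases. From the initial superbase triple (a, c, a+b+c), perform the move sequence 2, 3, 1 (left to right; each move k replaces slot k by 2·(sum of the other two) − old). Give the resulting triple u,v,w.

start (-4,1,-2) = (f(1,0),f(0,1),f(1,1))
replace slot 2: 2·((-4)+(-2)) − 1 = -13 → (-4,-13,-2)
replace slot 3: 2·((-4)+(-13)) − (-2) = -32 → (-4,-13,-32)
replace slot 1: 2·((-13)+(-32)) − (-4) = -86 → (-86,-13,-32)

-86,-13,-32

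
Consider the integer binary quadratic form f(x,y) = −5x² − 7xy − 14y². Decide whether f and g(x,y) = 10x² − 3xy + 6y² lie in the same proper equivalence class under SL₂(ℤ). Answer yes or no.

D₁ = -231, D₂ = -231
f is negative-definite; reduce −f:
−f: translate: b→-3 (≡7 mod 10), so (5,7,14)→(5,-3,12)
−f: reduced (well bottom): (5,-3,12) with a≤c, −a<b≤a
flip sign back: reduced form of f is (-5,3,-12)
g: flip: (10,-3,6)→(6,3,10)
g: reduced (well bottom): (6,3,10) with a≤c, −a<b≤a
reduced forms (-5, 3, -12) vs (6, 3, 10) ⇒ inequivalent

no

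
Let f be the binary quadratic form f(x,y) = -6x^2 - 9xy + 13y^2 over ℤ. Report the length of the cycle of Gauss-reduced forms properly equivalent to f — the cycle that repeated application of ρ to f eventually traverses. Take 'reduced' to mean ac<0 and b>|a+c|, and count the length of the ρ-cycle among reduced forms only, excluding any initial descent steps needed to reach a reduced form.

D = 393, ⌊√D⌋ = 19
descent: ρ → (13,9,-6)  [lands on river]
river: ρ → (-6,15,7)
river: ρ → (7,13,-8)
river: ρ → (-8,19,1)
river: ρ → (1,19,-8)
river: ρ → (-8,13,7)
river: ρ → (7,15,-6)
river: ρ → (-6,9,13)
river: ρ → (13,17,-2)
river: ρ → (-2,19,4)
river: ρ → (4,13,-14)
river: ρ → (-14,15,3)
river: ρ → (3,15,-14)
river: ρ → (-14,13,4)
river: ρ → (4,19,-2)
river: ρ → (-2,17,13)
ρ-cycle length = 16 (tail of 1 descent step not counted)

16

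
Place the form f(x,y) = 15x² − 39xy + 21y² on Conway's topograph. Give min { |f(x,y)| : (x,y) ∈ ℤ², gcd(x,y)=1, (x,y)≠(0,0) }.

descent: ρ → (21,-3,-3)
descent: ρ → (-3,15,3)  [lands on river]
river: ρ → (3,15,-3)
closes: descent 2, river 2
min |a| on river = 3

3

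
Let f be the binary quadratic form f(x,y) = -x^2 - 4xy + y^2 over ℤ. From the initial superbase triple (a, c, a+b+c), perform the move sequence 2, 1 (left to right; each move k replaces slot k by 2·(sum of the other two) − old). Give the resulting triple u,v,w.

start (-1,1,-4) = (f(1,0),f(0,1),f(1,1))
replace slot 2: 2·((-1)+(-4)) − 1 = -11 → (-1,-11,-4)
replace slot 1: 2·((-11)+(-4)) − (-1) = -29 → (-29,-11,-4)

-29,-11,-4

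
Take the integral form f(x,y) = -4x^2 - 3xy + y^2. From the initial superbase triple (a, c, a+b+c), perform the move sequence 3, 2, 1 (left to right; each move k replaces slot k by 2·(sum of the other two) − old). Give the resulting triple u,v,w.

start (-4,1,-6) = (f(1,0),f(0,1),f(1,1))
replace slot 3: 2·((-4)+1) − (-6) = 0 → (-4,1,0)
replace slot 2: 2·((-4)+0) − 1 = -9 → (-4,-9,0)
replace slot 1: 2·((-9)+0) − (-4) = -14 → (-14,-9,0)

-14,-9,0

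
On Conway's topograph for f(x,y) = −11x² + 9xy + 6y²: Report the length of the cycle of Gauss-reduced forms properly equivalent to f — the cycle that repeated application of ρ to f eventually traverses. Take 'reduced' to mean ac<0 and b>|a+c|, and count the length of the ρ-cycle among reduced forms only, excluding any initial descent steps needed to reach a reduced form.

D = 345, ⌊√D⌋ = 18
river: ρ → (6,15,-5)
river: ρ → (-5,15,6)
river: ρ → (6,9,-11)
river: ρ → (-11,13,4)
river: ρ → (4,11,-14)
river: ρ → (-14,17,1)
river: ρ → (1,17,-14)
river: ρ → (-14,11,4)
river: ρ → (4,13,-11)
river: ρ → (-11,9,6)
ρ-cycle length = 10 (tail of 0 descent steps not counted)

10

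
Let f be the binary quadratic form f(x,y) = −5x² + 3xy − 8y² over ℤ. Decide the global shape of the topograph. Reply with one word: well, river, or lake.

D = b²−4ac = 3² − 4·(-5)·(-8) = -151
D < 0 ⇒ definite ⇒ every region one sign ⇒ single well

well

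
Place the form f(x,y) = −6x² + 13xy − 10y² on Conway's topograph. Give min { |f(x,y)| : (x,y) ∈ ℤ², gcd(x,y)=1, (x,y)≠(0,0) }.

translate: b→-1 (≡-13 mod 12), so (6,-13,10)→(6,-1,3)
flip: (6,-1,3)→(3,1,6)
reduced (well bottom): (3,1,6) with a≤c, −a<b≤a
well minimum |f| = |-3| = 3 (negative-definite)

3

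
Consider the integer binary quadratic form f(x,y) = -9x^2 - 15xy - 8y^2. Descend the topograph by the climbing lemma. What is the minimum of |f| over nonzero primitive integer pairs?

translate: b→-3 (≡15 mod 18), so (9,15,8)→(9,-3,2)
flip: (9,-3,2)→(2,3,9)
translate: b→-1 (≡3 mod 4), so (2,3,9)→(2,-1,8)
reduced (well bottom): (2,-1,8) with a≤c, −a<b≤a
well minimum |f| = |-2| = 2 (negative-definite)

2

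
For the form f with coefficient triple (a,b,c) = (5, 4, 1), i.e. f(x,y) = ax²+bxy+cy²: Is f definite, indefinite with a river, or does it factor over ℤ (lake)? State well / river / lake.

D = b²−4ac = 4² − 4·5·1 = -4
D < 0 ⇒ definite ⇒ every region one sign ⇒ single well

well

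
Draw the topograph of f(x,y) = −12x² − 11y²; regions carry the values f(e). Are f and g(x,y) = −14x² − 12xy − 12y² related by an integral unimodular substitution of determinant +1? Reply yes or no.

D₁ = -528, D₂ = -528
f is negative-definite; reduce −f:
−f: flip: (12,0,11)→(11,0,12)
−f: reduced (well bottom): (11,0,12) with a≤c, −a<b≤a
flip sign back: reduced form of f is (-11,0,-12)
g is negative-definite; reduce −g:
−g: flip: (14,12,12)→(12,-12,14)
−g: translate: b→12 (≡-12 mod 24), so (12,-12,14)→(12,12,14)
−g: reduced (well bottom): (12,12,14) with a≤c, −a<b≤a
flip sign back: reduced form of g is (-12,-12,-14)
reduced forms (-11, 0, -12) vs (-12, -12, -14) ⇒ inequivalent

no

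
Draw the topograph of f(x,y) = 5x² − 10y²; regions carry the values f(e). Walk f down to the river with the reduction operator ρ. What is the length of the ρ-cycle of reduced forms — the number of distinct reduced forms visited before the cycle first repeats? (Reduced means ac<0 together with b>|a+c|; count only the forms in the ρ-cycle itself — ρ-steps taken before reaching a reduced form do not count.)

D = 200, ⌊√D⌋ = 14
descent: ρ → (-10,0,5)
descent: ρ → (5,10,-5)  [lands on river]
river: ρ → (-5,10,5)
ρ-cycle length = 2 (tail of 2 descent steps not counted)

2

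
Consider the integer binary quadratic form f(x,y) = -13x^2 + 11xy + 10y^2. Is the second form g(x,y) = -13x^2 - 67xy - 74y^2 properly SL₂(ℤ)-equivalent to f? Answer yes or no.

D₁ = 641, D₂ = 641
river cycle of f (length 46): (10, 9, -14), (-14, 19, 5), (5, 21, -10), (-10, 19, 7), (7, 23, -4), (-4, 25, 1), (1, 25, -4), (-4, 23, 7), (7, 19, -10), (-10, 21, 5), … (36 more)
river cycle of g (length 46): (-13, 11, 10), (10, 9, -14), (-14, 19, 5), (5, 21, -10), (-10, 19, 7), (7, 23, -4), (-4, 25, 1), (1, 25, -4), (-4, 23, 7), (7, 19, -10), … (36 more)
cycles coincide ⇒ equivalent

yes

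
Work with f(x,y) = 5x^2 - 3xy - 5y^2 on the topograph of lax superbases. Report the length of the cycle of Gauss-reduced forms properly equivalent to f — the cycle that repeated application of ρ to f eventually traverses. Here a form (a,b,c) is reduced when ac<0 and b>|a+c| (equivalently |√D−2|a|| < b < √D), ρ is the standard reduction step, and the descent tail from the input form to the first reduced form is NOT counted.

D = 109, ⌊√D⌋ = 10
descent: ρ → (-5,3,5)  [lands on river]
river: ρ → (5,7,-3)
river: ρ → (-3,5,7)
river: ρ → (7,9,-1)
river: ρ → (-1,9,7)
river: ρ → (7,5,-3)
river: ρ → (-3,7,5)
river: ρ → (5,3,-5)
river: ρ → (-5,7,3)
river: ρ → (3,5,-7)
river: ρ → (-7,9,1)
river: ρ → (1,9,-7)
river: ρ → (-7,5,3)
river: ρ → (3,7,-5)
ρ-cycle length = 14 (tail of 1 descent step not counted)

14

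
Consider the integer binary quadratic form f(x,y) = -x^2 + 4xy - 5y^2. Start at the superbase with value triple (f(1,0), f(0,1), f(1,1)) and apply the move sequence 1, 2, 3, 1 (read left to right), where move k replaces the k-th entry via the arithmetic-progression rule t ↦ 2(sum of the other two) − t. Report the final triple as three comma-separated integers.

start (-1,-5,-2) = (f(1,0),f(0,1),f(1,1))
replace slot 1: 2·((-5)+(-2)) − (-1) = -13 → (-13,-5,-2)
replace slot 2: 2·((-13)+(-2)) − (-5) = -25 → (-13,-25,-2)
replace slot 3: 2·((-13)+(-25)) − (-2) = -74 → (-13,-25,-74)
replace slot 1: 2·((-25)+(-74)) − (-13) = -185 → (-185,-25,-74)

-185,-25,-74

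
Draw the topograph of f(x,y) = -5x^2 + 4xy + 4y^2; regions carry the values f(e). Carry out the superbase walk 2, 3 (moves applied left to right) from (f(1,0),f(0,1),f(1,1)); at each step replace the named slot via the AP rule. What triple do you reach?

start (-5,4,3) = (f(1,0),f(0,1),f(1,1))
replace slot 2: 2·((-5)+3) − 4 = -8 → (-5,-8,3)
replace slot 3: 2·((-5)+(-8)) − 3 = -29 → (-5,-8,-29)

-5,-8,-29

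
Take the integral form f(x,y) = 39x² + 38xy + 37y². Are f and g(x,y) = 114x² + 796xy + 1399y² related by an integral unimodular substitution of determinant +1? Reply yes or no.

D₁ = -4328, D₂ = -4328
f: flip: (39,38,37)→(37,-38,39)
f: translate: b→36 (≡-38 mod 74), so (37,-38,39)→(37,36,38)
f: reduced (well bottom): (37,36,38) with a≤c, −a<b≤a
g: translate: b→112 (≡796 mod 228), so (114,796,1399)→(114,112,37)
g: flip: (114,112,37)→(37,-112,114)
g: translate: b→36 (≡-112 mod 74), so (37,-112,114)→(37,36,38)
g: reduced (well bottom): (37,36,38) with a≤c, −a<b≤a
reduced forms (37, 36, 38) vs (37, 36, 38) ⇒ equivalent

yes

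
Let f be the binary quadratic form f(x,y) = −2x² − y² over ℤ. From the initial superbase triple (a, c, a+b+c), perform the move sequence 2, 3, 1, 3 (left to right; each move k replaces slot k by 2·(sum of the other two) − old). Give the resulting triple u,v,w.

start (-2,-1,-3) = (f(1,0),f(0,1),f(1,1))
replace slot 2: 2·((-2)+(-3)) − (-1) = -9 → (-2,-9,-3)
replace slot 3: 2·((-2)+(-9)) − (-3) = -19 → (-2,-9,-19)
replace slot 1: 2·((-9)+(-19)) − (-2) = -54 → (-54,-9,-19)
replace slot 3: 2·((-54)+(-9)) − (-19) = -107 → (-54,-9,-107)

-54,-9,-107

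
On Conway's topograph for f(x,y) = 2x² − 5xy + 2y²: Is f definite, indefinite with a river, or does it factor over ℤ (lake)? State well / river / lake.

D = b²−4ac = (-5)² − 4·2·2 = 9
D = 3² is a perfect square ⇒ form factors over ℤ ⇒ lakes

lake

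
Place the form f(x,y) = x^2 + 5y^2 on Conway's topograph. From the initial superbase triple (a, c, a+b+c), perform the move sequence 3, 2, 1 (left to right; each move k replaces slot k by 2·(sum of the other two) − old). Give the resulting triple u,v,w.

start (1,5,6) = (f(1,0),f(0,1),f(1,1))
replace slot 3: 2·(1+5) − 6 = 6 → (1,5,6)
replace slot 2: 2·(1+6) − 5 = 9 → (1,9,6)
replace slot 1: 2·(9+6) − 1 = 29 → (29,9,6)

29,9,6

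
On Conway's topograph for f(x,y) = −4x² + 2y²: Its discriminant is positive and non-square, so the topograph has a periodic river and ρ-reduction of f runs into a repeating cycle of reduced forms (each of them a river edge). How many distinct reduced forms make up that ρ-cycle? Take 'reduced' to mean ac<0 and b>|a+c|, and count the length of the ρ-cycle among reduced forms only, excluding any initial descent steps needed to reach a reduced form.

D = 32, ⌊√D⌋ = 5
descent: ρ → (2,4,-2)  [lands on river]
river: ρ → (-2,4,2)
ρ-cycle length = 2 (tail of 1 descent step not counted)

2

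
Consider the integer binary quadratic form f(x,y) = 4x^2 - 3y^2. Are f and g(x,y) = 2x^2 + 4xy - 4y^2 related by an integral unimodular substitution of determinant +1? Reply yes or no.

D₁ = 48, D₂ = 48
river cycle of f (length 2): (-3, 6, 1), (1, 6, -3)
river cycle of g (length 2): (-4, 4, 2), (2, 4, -4)
cycles differ ⇒ inequivalent

no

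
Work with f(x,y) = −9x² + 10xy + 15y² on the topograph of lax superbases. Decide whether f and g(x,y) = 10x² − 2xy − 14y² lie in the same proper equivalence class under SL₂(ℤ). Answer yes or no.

D₁ = 640, D₂ = 564
discriminants differ ⇒ not SL₂(ℤ)-equivalent

no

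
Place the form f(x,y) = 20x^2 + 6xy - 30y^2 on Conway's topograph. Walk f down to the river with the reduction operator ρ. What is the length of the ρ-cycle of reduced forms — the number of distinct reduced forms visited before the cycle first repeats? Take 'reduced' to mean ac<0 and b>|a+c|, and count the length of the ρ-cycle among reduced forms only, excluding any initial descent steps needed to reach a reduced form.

D = 2436, ⌊√D⌋ = 49
descent: ρ → (-30,-6,20)
descent: ρ → (20,46,-4)  [lands on river]
river: ρ → (-4,42,42)
river: ρ → (42,42,-4)
river: ρ → (-4,46,20)
river: ρ → (20,34,-16)
river: ρ → (-16,30,24)
river: ρ → (24,18,-22)
river: ρ → (-22,26,20)
river: ρ → (20,14,-28)
river: ρ → (-28,42,6)
river: ρ → (6,42,-28)
river: ρ → (-28,14,20)
river: ρ → (20,26,-22)
river: ρ → (-22,18,24)
river: ρ → (24,30,-16)
river: ρ → (-16,34,20)
ρ-cycle length = 16 (tail of 2 descent steps not counted)

16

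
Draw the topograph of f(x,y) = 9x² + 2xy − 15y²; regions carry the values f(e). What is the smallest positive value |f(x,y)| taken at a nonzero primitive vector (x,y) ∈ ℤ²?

descent: ρ → (-15,-2,9)
descent: ρ → (9,20,-4)  [lands on river]
river: ρ → (-4,20,9)
river: ρ → (9,16,-8)
river: ρ → (-8,16,9)
closes: descent 2, river 4
min |a| on river = 4

4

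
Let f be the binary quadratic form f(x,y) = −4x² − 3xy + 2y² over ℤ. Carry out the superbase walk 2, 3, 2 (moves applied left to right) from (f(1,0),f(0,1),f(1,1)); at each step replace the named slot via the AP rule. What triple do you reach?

start (-4,2,-5) = (f(1,0),f(0,1),f(1,1))
replace slot 2: 2·((-4)+(-5)) − 2 = -20 → (-4,-20,-5)
replace slot 3: 2·((-4)+(-20)) − (-5) = -43 → (-4,-20,-43)
replace slot 2: 2·((-4)+(-43)) − (-20) = -74 → (-4,-74,-43)

-4,-74,-43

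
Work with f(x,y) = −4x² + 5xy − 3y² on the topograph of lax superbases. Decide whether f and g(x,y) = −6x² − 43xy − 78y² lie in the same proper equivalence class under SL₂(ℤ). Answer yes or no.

D₁ = -23, D₂ = -23
f is negative-definite; reduce −f:
−f: translate: b→3 (≡-5 mod 8), so (4,-5,3)→(4,3,2)
−f: flip: (4,3,2)→(2,-3,4)
−f: translate: b→1 (≡-3 mod 4), so (2,-3,4)→(2,1,3)
−f: reduced (well bottom): (2,1,3) with a≤c, −a<b≤a
flip sign back: reduced form of f is (-2,-1,-3)
g is negative-definite; reduce −g:
−g: translate: b→-5 (≡43 mod 12), so (6,43,78)→(6,-5,2)
−g: flip: (6,-5,2)→(2,5,6)
−g: translate: b→1 (≡5 mod 4), so (2,5,6)→(2,1,3)
−g: reduced (well bottom): (2,1,3) with a≤c, −a<b≤a
flip sign back: reduced form of g is (-2,-1,-3)
reduced forms (-2, -1, -3) vs (-2, -1, -3) ⇒ equivalent

yes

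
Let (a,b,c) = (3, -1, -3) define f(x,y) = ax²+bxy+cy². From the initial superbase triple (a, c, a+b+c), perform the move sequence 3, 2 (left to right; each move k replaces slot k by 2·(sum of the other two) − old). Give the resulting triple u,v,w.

start (3,-3,-1) = (f(1,0),f(0,1),f(1,1))
replace slot 3: 2·(3+(-3)) − (-1) = 1 → (3,-3,1)
replace slot 2: 2·(3+1) − (-3) = 11 → (3,11,1)

3,11,1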